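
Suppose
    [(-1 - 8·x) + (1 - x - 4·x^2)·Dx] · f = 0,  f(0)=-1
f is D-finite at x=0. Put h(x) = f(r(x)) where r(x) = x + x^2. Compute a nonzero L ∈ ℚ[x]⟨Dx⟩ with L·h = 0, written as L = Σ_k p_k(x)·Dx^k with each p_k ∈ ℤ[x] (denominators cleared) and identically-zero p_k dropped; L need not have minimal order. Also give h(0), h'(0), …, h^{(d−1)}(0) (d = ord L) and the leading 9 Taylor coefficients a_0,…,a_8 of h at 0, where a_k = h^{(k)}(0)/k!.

L = (1 + 10·x + 24·x^2 + 16·x^3) + (-1 + x + 5·x^2 + 8·x^3 + 4·x^4)·Dx  (order 1).
h: a_k = -1, -1, -6, -19, -61, -208, -689, -2293, -7646, …
ICs: h(0) = -1.

f: a_k = -1, -1, -5, -9, -29, -65, -181, -441, -1165, …
f∘r: x↦r, Dx↦Dx/r' in L_f ⇒ L₀.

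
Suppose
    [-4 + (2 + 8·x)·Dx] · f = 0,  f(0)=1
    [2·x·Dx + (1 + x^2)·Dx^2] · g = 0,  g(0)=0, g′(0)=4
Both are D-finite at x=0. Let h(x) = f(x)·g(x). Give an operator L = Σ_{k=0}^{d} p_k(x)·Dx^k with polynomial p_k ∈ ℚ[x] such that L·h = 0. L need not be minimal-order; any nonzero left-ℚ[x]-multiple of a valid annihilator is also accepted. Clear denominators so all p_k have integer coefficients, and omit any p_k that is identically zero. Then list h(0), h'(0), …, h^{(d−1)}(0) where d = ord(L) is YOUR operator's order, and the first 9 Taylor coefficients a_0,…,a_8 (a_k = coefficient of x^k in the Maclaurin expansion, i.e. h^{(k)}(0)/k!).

L = (12 - 4·x - 4·x^2) + (-4 - 14·x + 12·x^2 + 16·x^3)·Dx + (1 + 8·x + 17·x^2 + 8·x^3 + 16·x^4)·Dx^2  (order 2).
h: a_k = 0, 4, 8, -28/3, 40/3, -548/15, 1624/15, -34108/105, 107176/105, …
ICs: h(0) = 0, h′(0) = 4.

f: a_k = 1, 2, -2, 4, -10, 28, -84, 264, -858, …
g: a_k = 0, 4, 0, -4/3, 0, 4/5, 0, -4/7, 0, …
Sym-product of L_f,L_g gives L₀ (≤ ord 2).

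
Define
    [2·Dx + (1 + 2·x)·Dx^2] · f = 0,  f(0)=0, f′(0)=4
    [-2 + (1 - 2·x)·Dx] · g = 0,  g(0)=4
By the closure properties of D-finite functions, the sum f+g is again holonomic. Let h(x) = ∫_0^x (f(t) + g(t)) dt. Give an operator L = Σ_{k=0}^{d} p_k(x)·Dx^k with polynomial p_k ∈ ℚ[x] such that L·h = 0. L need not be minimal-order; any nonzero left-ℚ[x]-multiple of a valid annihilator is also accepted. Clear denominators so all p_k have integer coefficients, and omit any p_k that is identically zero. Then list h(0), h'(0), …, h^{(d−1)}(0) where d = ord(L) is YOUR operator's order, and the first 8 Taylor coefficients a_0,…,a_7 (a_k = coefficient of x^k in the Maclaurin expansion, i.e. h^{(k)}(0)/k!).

f: a_k = 0, 4, -4, 16/3, -8, 64/5, -64/3, 256/7, …
g: a_k = 4, 8, 16, 32, 64, 128, 256, 512, …
L₀ := lclm(L_f,L_g); ord L₀ ≤ 2+1.
Integrate: L := L₀·Dx.
L = (-40 - 16·x)·Dx^2 + (-8 - 64·x - 32·x^2)·Dx^3 + (3 + 2·x - 12·x^2 - 8·x^3)·Dx^4  (order 4).
h: a_k = 0, 4, 6, 4, 28/3, 56/5, 352/15, 704/21, …
ICs: h(0) = 0, h′(0) = 4, h′′(0) = 12, h′′′(0) = 24.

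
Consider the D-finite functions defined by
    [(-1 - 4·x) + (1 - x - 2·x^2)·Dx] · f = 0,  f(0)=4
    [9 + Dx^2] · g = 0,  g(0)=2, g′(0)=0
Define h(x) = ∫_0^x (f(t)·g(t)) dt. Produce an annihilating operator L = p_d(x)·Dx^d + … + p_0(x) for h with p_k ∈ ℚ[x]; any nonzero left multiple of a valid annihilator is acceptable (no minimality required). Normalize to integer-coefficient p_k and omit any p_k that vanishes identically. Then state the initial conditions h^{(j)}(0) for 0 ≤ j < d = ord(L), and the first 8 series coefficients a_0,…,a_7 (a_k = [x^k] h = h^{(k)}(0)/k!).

f: a_k = 4, 4, 12, 20, 44, 84, 172, 340, …
g: a_k = 2, 0, -9, 0, 27/4, 0, -81/40, 0, …
Sym-product of L_f,L_g gives L₀ (≤ ord 2).
Integrate: L := L₀·Dx.
L = (-5 + 9·x + 18·x^2)·Dx + (2 + 8·x)·Dx^2 + (-1 + x + 2·x^2)·Dx^3  (order 3).
h: a_k = 0, 8, 4, -4, 1, 7/5, 5/2, 209/70, …
ICs: h(0) = 0, h′(0) = 8, h′′(0) = 8.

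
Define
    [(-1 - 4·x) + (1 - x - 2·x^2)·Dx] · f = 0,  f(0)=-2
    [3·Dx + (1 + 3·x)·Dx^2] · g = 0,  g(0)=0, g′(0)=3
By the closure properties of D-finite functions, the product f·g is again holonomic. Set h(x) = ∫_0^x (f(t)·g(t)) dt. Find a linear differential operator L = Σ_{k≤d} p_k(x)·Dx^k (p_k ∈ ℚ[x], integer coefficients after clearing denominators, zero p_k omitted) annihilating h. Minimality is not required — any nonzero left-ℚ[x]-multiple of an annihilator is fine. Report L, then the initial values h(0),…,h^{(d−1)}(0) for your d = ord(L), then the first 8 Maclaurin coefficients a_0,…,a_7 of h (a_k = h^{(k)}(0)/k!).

f: a_k = -2, -2, -6, -10, -22, -42, -86, -170, …
g: a_k = 0, 3, -9/2, 9, -81/4, 243/5, -243/2, 2187/7, …
Product ⇒ symmetric product L₀, ord ≤ 2.
h=∫₀ˣh₀: take L = L₀·Dx.
L = (7 + 24·x)·Dx + (-1 + 17·x + 30·x^2)·Dx^2 + (-1 - 2·x + 5·x^2 + 6·x^3)·Dx^3  (order 3).
h: a_k = 0, 0, -3, 1, -27/4, 39/10, -439/20, 1503/70, …
ICs: h(0) = 0, h′(0) = 0, h′′(0) = -6.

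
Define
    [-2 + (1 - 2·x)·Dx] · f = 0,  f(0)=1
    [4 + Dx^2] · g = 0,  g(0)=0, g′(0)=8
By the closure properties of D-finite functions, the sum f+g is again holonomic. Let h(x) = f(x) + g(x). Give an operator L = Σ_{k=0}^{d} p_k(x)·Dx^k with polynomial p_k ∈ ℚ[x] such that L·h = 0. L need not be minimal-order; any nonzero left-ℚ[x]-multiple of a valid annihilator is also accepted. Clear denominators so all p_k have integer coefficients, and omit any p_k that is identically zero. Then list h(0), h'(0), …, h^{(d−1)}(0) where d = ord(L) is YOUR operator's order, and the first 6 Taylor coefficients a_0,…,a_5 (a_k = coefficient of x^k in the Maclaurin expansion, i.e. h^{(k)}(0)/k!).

f: a_k = 1, 2, 4, 8, 16, 32, …
g: a_k = 0, 8, 0, -16/3, 0, 16/15, …
f+g: L₀ = lclm(L_f,L_g), ord ≤ 1+2.
L = (56 - 32·x + 32·x^2) + (-12 + 40·x - 48·x^2 + 32·x^3)·Dx + (14 - 8·x + 8·x^2)·Dx^2 + (-3 + 10·x - 12·x^2 + 8·x^3)·Dx^3  (order 3).
h: a_k = 1, 10, 4, 8/3, 16, 496/15, …
ICs: h(0) = 1, h′(0) = 10, h′′(0) = 8.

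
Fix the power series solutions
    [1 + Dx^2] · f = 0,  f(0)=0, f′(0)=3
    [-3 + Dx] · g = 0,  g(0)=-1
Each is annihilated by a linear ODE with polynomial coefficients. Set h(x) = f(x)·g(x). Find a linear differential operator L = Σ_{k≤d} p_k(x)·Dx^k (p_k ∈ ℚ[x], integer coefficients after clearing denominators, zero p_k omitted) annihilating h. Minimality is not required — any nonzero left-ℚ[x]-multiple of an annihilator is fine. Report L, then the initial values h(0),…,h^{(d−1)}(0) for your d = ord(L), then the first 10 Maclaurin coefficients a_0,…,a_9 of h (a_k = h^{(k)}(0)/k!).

f: a_k = 0, 3, 0, -1/2, 0, 1/40, 0, -1/1680, 0, 1/120960, …
g: a_k = -1, -3, -9/2, -9/2, -27/8, -81/40, -81/80, -243/560, -729/4480, -243/4480, …
L₀ := L_f ⊗_s L_g (sym. prod.), ord ≤ 2.
L = 10 - 6·Dx + Dx^2  (order 2).
h: a_k = 0, -3, -9, -13, -12, -79/10, -39/10, -307/210, -2/5, -481/7560, …
ICs: h(0) = 0, h′(0) = -3.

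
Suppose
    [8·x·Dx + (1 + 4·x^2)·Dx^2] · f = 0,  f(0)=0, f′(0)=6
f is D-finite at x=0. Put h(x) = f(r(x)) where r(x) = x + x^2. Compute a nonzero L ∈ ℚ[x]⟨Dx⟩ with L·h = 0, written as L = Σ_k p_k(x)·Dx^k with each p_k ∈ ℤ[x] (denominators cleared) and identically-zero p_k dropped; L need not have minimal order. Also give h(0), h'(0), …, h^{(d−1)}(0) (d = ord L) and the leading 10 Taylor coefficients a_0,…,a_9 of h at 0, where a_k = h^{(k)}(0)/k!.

f: a_k = 0, 6, 0, -8, 0, 96/5, 0, -384/7, 0, 512/3, …
h₀=f(r): pull back L_f along r ⇒ L₀.
L = (-2 + 8·x + 32·x^2 + 48·x^3 + 24·x^4)·Dx + (1 + 2·x + 4·x^2 + 16·x^3 + 20·x^4 + 8·x^5)·Dx^2  (order 2).
h: a_k = 0, 6, 6, -8, -24, -24/5, 88, 960/7, -192, -2656/3, …
ICs: h(0) = 0, h′(0) = 6.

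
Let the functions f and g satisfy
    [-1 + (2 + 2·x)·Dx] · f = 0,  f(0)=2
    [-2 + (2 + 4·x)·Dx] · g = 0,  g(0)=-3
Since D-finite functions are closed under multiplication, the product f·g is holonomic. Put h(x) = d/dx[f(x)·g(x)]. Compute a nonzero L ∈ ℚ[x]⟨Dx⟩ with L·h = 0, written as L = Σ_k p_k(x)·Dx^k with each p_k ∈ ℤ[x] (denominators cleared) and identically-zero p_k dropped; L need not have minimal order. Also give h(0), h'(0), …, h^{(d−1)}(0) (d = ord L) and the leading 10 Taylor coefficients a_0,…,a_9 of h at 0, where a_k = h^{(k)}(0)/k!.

f: a_k = 2, 1, -1/4, 1/8, -5/64, 7/128, -21/512, 33/1024, -429/16384, 715/32768, …
g: a_k = -3, -3, 3/2, -3/2, 15/8, -21/8, 63/16, -99/16, 1287/128, -2145/128, …
f·g: L₀ = L_f ⊗_s L_g, ord ≤ 1·1.
Derive L from L₀ (diff closure).
L = -1 + (-6 - 26·x - 36·x^2 - 16·x^3)·Dx  (order 1).
h: a_k = -9, 3/2, -27/8, 111/16, -1755/128, 6813/256, -52479/1024, 201543/2048, -6190587/32768, 23793585/65536, …
ICs: h(0) = -9.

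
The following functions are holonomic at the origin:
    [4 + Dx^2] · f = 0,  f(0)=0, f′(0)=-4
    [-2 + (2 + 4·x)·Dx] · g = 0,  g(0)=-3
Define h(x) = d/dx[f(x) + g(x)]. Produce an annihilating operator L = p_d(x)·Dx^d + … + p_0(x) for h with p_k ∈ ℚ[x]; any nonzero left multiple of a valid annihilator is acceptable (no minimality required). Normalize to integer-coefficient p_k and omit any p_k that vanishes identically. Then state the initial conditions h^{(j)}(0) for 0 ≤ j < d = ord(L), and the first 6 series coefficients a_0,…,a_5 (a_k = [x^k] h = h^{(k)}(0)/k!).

f: a_k = 0, -4, 0, 8/3, 0, -8/15, …
g: a_k = -3, -3, 3/2, -3/2, 15/8, -21/8, …
h₀=f+g: left-lcm gives L₀, ord ≤ 3.
Derive L from L₀ (diff closure).
L = (-76 - 64·x - 64·x^2) + (-28 - 120·x - 192·x^2 - 128·x^3)·Dx + (-19 - 16·x - 16·x^2)·Dx^2 + (-7 - 30·x - 48·x^2 - 32·x^3)·Dx^3  (order 3).
h: a_k = -7, 3, 7/2, 15/2, -379/24, 189/8, …
ICs: h(0) = -7, h′(0) = 3, h′′(0) = 7.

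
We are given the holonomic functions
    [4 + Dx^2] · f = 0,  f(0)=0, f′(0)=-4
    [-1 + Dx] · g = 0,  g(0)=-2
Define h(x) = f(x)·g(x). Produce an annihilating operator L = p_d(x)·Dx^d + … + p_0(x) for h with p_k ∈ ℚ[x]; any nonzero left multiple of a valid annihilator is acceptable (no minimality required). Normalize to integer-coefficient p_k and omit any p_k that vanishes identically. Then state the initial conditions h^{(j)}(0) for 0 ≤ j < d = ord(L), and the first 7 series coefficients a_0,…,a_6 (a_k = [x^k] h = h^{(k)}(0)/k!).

L = 5 - 2·Dx + Dx^2  (order 2).
h: a_k = 0, 8, 8, -4/3, -4, -19/15, 11/45, …
ICs: h(0) = 0, h′(0) = 8.

f: a_k = 0, -4, 0, 8/3, 0, -8/15, 0, …
g: a_k = -2, -2, -1, -1/3, -1/12, -1/60, -1/360, …
h₀=f·g: eliminate ⇒ L₀, order ≤ 2·1.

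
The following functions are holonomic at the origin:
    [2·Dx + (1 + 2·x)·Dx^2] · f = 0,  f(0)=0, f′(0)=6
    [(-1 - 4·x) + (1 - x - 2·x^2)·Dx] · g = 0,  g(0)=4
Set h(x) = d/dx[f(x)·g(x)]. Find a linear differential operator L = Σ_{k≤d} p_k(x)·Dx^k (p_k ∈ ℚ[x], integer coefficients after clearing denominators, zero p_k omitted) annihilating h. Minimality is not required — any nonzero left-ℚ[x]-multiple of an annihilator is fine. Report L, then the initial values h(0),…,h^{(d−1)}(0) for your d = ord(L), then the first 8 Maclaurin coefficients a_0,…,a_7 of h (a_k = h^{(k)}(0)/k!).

L = (60 + 216·x + 288·x^2) + (5 + 66·x + 240·x^2 + 224·x^3)·Dx + (-3 - 11·x + 4·x^2 + 44·x^3 + 32·x^4)·Dx^2  (order 2).
h: a_k = 24, 0, 240, 128, 1344, 6144/5, 33664/5, 55296/7, …
ICs: h(0) = 24, h′(0) = 0.

f: a_k = 0, 6, -6, 8, -12, 96/5, -32, 384/7, …
g: a_k = 4, 4, 12, 20, 44, 84, 172, 340, …
Sym-product of L_f,L_g gives L₀ (≤ ord 2).
h₀' ⇒ L via d/dx closure of L₀.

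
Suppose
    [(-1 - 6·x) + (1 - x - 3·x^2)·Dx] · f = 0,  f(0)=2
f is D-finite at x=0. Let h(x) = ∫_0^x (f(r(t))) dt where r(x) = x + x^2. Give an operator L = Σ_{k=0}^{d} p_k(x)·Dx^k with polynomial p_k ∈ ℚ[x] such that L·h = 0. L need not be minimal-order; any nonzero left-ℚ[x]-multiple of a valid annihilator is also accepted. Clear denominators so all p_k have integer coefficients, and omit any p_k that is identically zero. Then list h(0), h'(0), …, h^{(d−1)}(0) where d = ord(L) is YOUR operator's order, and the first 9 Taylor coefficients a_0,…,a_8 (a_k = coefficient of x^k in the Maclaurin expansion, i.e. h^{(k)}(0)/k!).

L = (1 + 8·x + 18·x^2 + 12·x^3)·Dx + (-1 + x + 4·x^2 + 6·x^3 + 3·x^4)·Dx^2  (order 2).
h: a_k = 0, 2, 1, 10/3, 15/2, 88/5, 137/3, 836/7, 1275/4, …
ICs: h(0) = 0, h′(0) = 2.

f: a_k = 2, 2, 8, 14, 38, 80, 194, 434, 1016, …
f∘r: x↦r, Dx↦Dx/r' in L_f ⇒ L₀.
∫: right-multiply L₀ by Dx.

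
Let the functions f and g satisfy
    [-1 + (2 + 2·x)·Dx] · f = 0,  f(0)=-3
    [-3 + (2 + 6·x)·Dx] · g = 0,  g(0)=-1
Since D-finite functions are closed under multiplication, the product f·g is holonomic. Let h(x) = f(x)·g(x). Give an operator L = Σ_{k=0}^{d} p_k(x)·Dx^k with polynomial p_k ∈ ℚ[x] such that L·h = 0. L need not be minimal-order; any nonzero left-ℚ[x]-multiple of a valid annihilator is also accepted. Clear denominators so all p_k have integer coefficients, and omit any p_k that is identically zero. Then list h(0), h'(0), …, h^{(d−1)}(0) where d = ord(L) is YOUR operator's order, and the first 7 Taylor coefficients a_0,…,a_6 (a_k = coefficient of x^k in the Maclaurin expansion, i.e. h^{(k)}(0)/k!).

L = (-2 - 3·x) + (1 + 4·x + 3·x^2)·Dx  (order 1).
h: a_k = 3, 6, -3/2, 3, -51/8, 57/4, -531/16, …
ICs: h(0) = 3.

f: a_k = -3, -3/2, 3/8, -3/16, 15/128, -21/256, 63/1024, …
g: a_k = -1, -3/2, 9/8, -27/16, 405/128, -1701/256, 15309/1024, …
Sym-product of L_f,L_g gives L₀ (≤ ord 1).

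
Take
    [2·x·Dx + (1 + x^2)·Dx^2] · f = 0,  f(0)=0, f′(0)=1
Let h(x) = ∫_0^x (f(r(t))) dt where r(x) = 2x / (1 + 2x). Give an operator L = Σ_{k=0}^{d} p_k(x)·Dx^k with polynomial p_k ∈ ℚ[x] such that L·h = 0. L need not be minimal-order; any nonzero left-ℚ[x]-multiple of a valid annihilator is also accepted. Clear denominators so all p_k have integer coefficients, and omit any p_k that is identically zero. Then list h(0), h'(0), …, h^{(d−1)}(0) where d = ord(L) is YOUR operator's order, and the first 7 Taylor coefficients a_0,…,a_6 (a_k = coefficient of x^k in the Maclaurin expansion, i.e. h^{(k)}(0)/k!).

f: a_k = 0, 1, 0, -1/3, 0, 1/5, 0, …
Change of var in L_f (x↦r) gives L₀.
∫: right-multiply L₀ by Dx.
L = (4 + 16·x)·Dx^2 + (1 + 4·x + 8·x^2)·Dx^3  (order 3).
h: a_k = 0, 0, 1, -4/3, 4/3, 0, -64/15, …
ICs: h(0) = 0, h′(0) = 0, h′′(0) = 2.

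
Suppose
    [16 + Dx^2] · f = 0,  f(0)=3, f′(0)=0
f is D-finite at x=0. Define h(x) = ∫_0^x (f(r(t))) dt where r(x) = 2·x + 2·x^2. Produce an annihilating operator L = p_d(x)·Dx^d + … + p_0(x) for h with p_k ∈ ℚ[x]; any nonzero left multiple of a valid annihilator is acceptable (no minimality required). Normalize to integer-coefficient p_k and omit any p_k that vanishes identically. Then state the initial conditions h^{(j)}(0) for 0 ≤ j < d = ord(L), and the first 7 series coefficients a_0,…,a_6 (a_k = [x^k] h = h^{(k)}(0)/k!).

L = (64 + 384·x + 768·x^2 + 512·x^3)·Dx - 2·Dx^2 + (1 + 2·x)·Dx^3  (order 3).
h: a_k = 0, 3, 0, -32, -48, 416/5, 1024/3, …
ICs: h(0) = 0, h′(0) = 3, h′′(0) = 0.

f: a_k = 3, 0, -24, 0, 32, 0, -256/15, …
h₀=f(r): pull back L_f along r ⇒ L₀.
h=∫h₀ ⇒ L = L₀·Dx.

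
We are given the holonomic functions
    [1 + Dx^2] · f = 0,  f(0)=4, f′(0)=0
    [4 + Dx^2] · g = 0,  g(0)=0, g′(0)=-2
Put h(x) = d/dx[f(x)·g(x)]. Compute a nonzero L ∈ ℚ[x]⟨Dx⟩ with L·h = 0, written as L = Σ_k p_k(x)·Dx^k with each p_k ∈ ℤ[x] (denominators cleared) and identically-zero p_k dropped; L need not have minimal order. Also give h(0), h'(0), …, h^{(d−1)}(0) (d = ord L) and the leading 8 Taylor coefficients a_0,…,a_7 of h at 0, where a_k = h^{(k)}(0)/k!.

f: a_k = 4, 0, -2, 0, 1/6, 0, -1/180, 0, …
g: a_k = 0, -2, 0, 4/3, 0, -4/15, 0, 8/315, …
L₀ := L_f ⊗_s L_g (sym. prod.), ord ≤ 4.
h=h₀': d/dx-closure on L₀ ⇒ L.
L = 9 + 10·Dx^2 + Dx^4  (order 4).
h: a_k = -8, 0, 28, 0, -61/3, 0, 547/90, 0, …
ICs: h(0) = -8, h′(0) = 0, h′′(0) = 56, h′′′(0) = 0.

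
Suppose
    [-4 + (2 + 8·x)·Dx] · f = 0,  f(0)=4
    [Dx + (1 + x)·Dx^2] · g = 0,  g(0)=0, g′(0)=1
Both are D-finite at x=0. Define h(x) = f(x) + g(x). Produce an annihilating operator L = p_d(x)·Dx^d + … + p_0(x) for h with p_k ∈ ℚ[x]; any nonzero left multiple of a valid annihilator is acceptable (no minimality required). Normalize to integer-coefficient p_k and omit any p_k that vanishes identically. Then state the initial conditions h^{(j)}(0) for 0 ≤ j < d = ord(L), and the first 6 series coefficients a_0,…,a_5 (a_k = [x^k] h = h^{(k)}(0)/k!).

L = (-8 + 4·x)·Dx + (-10 - 8·x + 20·x^2)·Dx^2 + (-1 - 3·x + 6·x^2 + 8·x^3)·Dx^3  (order 3).
h: a_k = 4, 9, -17/2, 49/3, -161/4, 561/5, …
ICs: h(0) = 4, h′(0) = 9, h′′(0) = -17.

f: a_k = 4, 8, -8, 16, -40, 112, …
g: a_k = 0, 1, -1/2, 1/3, -1/4, 1/5, …
Sum ⇒ L₀ = lclm(L_f,L_g) in ℚ(x)⟨Dx⟩.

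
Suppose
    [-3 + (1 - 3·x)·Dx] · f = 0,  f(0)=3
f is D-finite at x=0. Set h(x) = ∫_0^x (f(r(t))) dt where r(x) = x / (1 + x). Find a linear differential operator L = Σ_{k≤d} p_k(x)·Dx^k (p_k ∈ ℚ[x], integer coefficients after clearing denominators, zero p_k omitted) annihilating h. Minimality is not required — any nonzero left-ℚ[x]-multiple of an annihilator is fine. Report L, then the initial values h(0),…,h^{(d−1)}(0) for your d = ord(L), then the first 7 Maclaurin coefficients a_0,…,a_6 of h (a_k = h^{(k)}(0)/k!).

f: a_k = 3, 9, 27, 81, 243, 729, 2187, …
L₀ from L_f via x↦r, Dx↦r'^{-1}Dx.
h=∫₀ˣh₀: take L = L₀·Dx.
L = 3·Dx + (-1 + x + 2·x^2)·Dx^2  (order 2).
h: a_k = 0, 3, 9/2, 6, 9, 72/5, 24, …
ICs: h(0) = 0, h′(0) = 3.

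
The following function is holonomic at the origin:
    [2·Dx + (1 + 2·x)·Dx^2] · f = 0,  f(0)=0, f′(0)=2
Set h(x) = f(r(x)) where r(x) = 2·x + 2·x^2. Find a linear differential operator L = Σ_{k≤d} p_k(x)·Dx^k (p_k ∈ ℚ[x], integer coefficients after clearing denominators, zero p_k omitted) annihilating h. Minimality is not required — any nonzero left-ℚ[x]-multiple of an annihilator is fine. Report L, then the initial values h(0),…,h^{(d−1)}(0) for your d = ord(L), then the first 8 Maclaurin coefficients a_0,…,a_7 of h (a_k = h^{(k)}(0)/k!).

f: a_k = 0, 2, -2, 8/3, -4, 32/5, -32/3, 128/7, …
Change of var in L_f (x↦r) gives L₀.
L = 2·Dx + (1 + 2·x)·Dx^2  (order 2).
h: a_k = 0, 4, -4, 16/3, -8, 64/5, -64/3, 256/7, …
ICs: h(0) = 0, h′(0) = 4.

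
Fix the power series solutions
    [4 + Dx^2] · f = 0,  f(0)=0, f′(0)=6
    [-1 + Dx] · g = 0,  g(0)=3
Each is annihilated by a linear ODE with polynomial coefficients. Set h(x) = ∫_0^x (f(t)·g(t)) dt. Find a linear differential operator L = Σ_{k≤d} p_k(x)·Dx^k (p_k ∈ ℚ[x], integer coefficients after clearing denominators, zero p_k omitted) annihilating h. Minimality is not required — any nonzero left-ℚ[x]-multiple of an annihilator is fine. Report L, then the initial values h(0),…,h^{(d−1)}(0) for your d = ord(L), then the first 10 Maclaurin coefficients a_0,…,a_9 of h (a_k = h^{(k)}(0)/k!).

f: a_k = 0, 6, 0, -4, 0, 4/5, 0, -8/105, 0, 4/945, …
g: a_k = 3, 3, 3/2, 1/2, 1/8, 1/40, 1/240, 1/1680, 1/13440, 1/120960, …
Product ⇒ symmetric product L₀, ord ≤ 2.
h=∫h₀ ⇒ L = L₀·Dx.
L = 5·Dx - 2·Dx^2 + Dx^3  (order 3).
h: a_k = 0, 0, 9, 6, -3/4, -9/5, -19/40, 11/140, 139/2240, 1/120, …
ICs: h(0) = 0, h′(0) = 0, h′′(0) = 18.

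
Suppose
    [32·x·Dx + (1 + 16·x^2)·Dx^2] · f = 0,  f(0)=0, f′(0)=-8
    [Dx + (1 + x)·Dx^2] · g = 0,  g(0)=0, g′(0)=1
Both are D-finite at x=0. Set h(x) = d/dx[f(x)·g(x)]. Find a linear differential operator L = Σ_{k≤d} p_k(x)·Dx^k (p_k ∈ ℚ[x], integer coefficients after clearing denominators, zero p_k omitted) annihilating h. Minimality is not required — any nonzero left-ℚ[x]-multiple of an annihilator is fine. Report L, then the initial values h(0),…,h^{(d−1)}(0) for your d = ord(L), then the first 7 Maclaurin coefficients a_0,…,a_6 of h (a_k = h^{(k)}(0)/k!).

f: a_k = 0, -8, 0, 128/3, 0, -2048/5, 0, …
g: a_k = 0, 1, -1/2, 1/3, -1/4, 1/5, -1/6, …
L₀ := L_f ⊗_s L_g (sym. prod.), ord ≤ 4.
Differentiate: ansatz ord ≤ ord L₀ ⇒ L.
L = (4224 + 8384·x + 204800·x^2 + 531456·x^3 + 491520·x^4 + 212992·x^5 + 262144·x^7) + (4098 + 28864·x + 258368·x^2 + 1045504·x^3 + 1798144·x^4 + 1523712·x^5 + 573440·x^6 + 786432·x^7 + 917504·x^8)·Dx + (132 + 8644·x + 37632·x^2 + 196032·x^3 + 614400·x^4 + 955392·x^5 + 786432·x^6 + 540672·x^7 + 786432·x^8 + 524288·x^9)·Dx^2 + (65 + 258·x + 2497·x^2 + 8576·x^3 + 30336·x^4 + 76800·x^5 + 118272·x^6 + 98304·x^7 + 98304·x^8 + 131072·x^9 + 65536·x^10)·Dx^3  (order 3).
h: a_k = 0, -16, 12, 160, -290/3, -35728/15, 20524/15, …
ICs: h(0) = 0, h′(0) = -16, h′′(0) = 24.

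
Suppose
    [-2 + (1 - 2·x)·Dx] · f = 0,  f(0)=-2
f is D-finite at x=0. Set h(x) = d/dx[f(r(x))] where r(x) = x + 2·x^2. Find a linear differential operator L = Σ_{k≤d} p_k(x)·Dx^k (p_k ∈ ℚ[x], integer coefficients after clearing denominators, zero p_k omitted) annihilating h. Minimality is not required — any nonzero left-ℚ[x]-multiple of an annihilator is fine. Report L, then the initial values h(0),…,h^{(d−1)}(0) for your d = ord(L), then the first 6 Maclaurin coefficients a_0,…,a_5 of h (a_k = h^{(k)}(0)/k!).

f: a_k = -2, -4, -8, -16, -32, -64, …
L₀ from L_f via x↦r, Dx↦r'^{-1}Dx.
h=h₀': d/dx-closure on L₀ ⇒ L.
L = (8 + 24·x + 48·x^2) + (-1 - 2·x + 12·x^2 + 16·x^3)·Dx  (order 1).
h: a_k = -4, -32, -144, -640, -2560, -9984, …
ICs: h(0) = -4.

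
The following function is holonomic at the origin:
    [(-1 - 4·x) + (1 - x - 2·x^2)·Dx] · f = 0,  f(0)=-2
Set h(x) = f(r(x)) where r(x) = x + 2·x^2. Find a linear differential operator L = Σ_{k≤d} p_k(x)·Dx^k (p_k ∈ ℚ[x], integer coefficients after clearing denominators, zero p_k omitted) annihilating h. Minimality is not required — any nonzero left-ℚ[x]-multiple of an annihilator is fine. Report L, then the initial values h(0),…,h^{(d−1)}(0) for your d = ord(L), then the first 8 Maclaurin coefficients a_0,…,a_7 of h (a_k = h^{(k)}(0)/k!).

f: a_k = -2, -2, -6, -10, -22, -42, -86, -170, …
Change of var in L_f (x↦r) gives L₀.
L = (1 + 8·x + 24·x^2 + 32·x^3) + (-1 + x + 4·x^2 + 8·x^3 + 8·x^4)·Dx  (order 1).
h: a_k = -2, -2, -10, -34, -106, -338, -1114, -3586, …
ICs: h(0) = -2.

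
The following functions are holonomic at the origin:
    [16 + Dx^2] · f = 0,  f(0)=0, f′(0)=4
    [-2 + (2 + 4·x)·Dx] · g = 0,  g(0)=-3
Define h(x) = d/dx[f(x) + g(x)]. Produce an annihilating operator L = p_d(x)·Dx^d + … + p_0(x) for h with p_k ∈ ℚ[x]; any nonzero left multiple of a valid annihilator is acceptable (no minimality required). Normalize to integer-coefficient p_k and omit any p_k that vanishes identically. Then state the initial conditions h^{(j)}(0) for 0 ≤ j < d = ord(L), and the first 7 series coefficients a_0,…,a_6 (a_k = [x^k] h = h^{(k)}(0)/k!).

L = (-496 - 1024·x - 1024·x^2) + (-304 - 1632·x - 3072·x^2 - 2048·x^3)·Dx + (-31 - 64·x - 64·x^2)·Dx^2 + (-19 - 102·x - 192·x^2 - 128·x^3)·Dx^3  (order 3).
h: a_k = 1, 3, -73/2, 15/2, 709/24, 189/8, -47569/720, …
ICs: h(0) = 1, h′(0) = 3, h′′(0) = -73.

f: a_k = 0, 4, 0, -32/3, 0, 128/15, 0, …
g: a_k = -3, -3, 3/2, -3/2, 15/8, -21/8, 63/16, …
Sum ⇒ L₀ = lclm(L_f,L_g) in ℚ(x)⟨Dx⟩.
Differentiate: ansatz ord ≤ ord L₀ ⇒ L.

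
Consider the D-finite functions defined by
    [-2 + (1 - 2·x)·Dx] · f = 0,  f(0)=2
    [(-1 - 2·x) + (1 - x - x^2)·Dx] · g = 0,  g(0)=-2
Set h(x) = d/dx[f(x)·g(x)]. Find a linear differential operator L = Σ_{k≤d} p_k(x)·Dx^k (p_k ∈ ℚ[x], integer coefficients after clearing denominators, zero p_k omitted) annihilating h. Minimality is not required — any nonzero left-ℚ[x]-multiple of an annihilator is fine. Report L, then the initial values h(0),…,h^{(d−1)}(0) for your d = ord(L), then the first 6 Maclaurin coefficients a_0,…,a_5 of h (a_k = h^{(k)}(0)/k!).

f: a_k = 2, 4, 8, 16, 32, 64, …
g: a_k = -2, -2, -4, -6, -10, -16, …
Product ⇒ symmetric product L₀, ord ≤ 1.
Differentiate: ansatz ord ≤ ord L₀ ⇒ L.
L = (16 - 30·x - 30·x^2 + 32·x^3 + 48·x^4) + (-3 + 11·x - 3·x^2 - 22·x^3 + 10·x^4 + 12·x^5)·Dx  (order 1).
h: a_k = -12, -64, -228, -688, -1880, -4824, …
ICs: h(0) = -12.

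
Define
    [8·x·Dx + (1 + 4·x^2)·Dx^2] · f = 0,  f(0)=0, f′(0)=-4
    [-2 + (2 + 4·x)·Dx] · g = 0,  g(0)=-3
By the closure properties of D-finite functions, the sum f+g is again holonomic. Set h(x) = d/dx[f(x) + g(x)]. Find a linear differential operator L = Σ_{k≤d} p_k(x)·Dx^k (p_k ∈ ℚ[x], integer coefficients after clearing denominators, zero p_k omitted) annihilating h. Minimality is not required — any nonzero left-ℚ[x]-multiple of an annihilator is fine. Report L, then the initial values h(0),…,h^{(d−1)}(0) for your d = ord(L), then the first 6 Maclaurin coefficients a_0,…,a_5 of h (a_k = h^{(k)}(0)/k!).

L = (-8 - 40·x + 96·x^2 + 96·x^3) + (-11 - 32·x + 40·x^2 + 384·x^3 + 336·x^4)·Dx + (-1 + 6·x + 24·x^2 + 48·x^3 + 112·x^4 + 96·x^5)·Dx^2  (order 2).
h: a_k = -7, 3, 23/2, 15/2, -617/8, 189/8, …
ICs: h(0) = -7, h′(0) = 3.

f: a_k = 0, -4, 0, 16/3, 0, -64/5, …
g: a_k = -3, -3, 3/2, -3/2, 15/8, -21/8, …
Weyl lclm of L_f,L_g ⇒ L₀ (ord ≤ 3).
Differentiate: ansatz ord ≤ ord L₀ ⇒ L.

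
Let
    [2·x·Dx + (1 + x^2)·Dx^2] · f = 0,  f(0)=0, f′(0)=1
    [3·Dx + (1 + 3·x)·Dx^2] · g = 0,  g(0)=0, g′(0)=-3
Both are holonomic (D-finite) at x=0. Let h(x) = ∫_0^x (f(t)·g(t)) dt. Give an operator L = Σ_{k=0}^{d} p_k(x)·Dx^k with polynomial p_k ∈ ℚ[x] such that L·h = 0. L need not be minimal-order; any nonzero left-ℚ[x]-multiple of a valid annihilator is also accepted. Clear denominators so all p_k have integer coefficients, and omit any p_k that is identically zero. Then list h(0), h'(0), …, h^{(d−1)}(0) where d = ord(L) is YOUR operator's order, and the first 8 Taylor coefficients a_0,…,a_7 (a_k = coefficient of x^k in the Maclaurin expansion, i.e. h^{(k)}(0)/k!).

f: a_k = 0, 1, 0, -1/3, 0, 1/5, 0, -1/7, …
g: a_k = 0, -3, 9/2, -9, 81/4, -243/5, 243/2, -2187/7, …
h₀=f·g: eliminate ⇒ L₀, order ≤ 2·2.
h=∫h₀ ⇒ L = L₀·Dx.
L = (264 + 1260·x + 1008·x^2 + 3420·x^3 + 3240·x^4 + 4212·x^5 + 324·x^7)·Dx^2 + (178 + 660·x + 3828·x^2 + 7308·x^3 + 12960·x^4 + 10044·x^5 + 11340·x^6 + 324·x^7 + 1134·x^8)·Dx^3 + (132 + 608·x + 1728·x^2 + 4568·x^3 + 6456·x^4 + 8856·x^5 + 5184·x^6 + 5544·x^7 + 324·x^8 + 648·x^9)·Dx^4 + (13 + 102·x + 341·x^2 + 744·x^3 + 1138·x^4 + 1236·x^5 + 1386·x^6 + 648·x^7 + 657·x^8 + 54·x^9 + 81·x^10)·Dx^5  (order 5).
h: a_k = 0, 0, 0, -1, 9/8, -8/5, 25/8, -33/5, …
ICs: h(0) = 0, h′(0) = 0, h′′(0) = 0, h′′′(0) = -6, h′′′′(0) = 27.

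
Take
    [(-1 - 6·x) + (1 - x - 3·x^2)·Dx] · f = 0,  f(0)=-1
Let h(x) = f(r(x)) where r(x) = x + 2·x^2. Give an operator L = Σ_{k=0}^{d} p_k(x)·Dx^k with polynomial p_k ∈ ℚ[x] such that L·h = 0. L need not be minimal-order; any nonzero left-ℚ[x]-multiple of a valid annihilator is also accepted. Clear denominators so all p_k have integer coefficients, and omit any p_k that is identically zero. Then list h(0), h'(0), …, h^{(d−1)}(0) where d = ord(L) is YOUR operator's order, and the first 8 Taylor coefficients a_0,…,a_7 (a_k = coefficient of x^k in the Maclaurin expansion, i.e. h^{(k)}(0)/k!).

f: a_k = -1, -1, -4, -7, -19, -40, -97, -217, …
h₀=f(r): pull back L_f along r ⇒ L₀.
L = (1 + 10·x + 36·x^2 + 48·x^3) + (-1 + x + 5·x^2 + 12·x^3 + 12·x^4)·Dx  (order 1).
h: a_k = -1, -1, -6, -23, -77, -276, -1009, -3589, …
ICs: h(0) = -1.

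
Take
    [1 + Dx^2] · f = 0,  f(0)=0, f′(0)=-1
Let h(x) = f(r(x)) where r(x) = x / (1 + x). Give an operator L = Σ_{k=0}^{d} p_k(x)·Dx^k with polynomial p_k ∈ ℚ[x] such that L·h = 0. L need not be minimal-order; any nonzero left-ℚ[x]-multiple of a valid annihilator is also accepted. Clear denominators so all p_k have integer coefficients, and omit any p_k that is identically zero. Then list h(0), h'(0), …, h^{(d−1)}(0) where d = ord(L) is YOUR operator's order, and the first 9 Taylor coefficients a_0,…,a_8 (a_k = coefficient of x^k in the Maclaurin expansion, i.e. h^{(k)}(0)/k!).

f: a_k = 0, -1, 0, 1/6, 0, -1/120, 0, 1/5040, 0, …
f∘r: x↦r, Dx↦Dx/r' in L_f ⇒ L₀.
L = 1 + (2 + 6·x + 6·x^2 + 2·x^3)·Dx + (1 + 4·x + 6·x^2 + 4·x^3 + x^4)·Dx^2  (order 2).
h: a_k = 0, -1, 1, -5/6, 1/2, -1/120, -5/8, 6931/5040, -1591/720, …
ICs: h(0) = 0, h′(0) = -1.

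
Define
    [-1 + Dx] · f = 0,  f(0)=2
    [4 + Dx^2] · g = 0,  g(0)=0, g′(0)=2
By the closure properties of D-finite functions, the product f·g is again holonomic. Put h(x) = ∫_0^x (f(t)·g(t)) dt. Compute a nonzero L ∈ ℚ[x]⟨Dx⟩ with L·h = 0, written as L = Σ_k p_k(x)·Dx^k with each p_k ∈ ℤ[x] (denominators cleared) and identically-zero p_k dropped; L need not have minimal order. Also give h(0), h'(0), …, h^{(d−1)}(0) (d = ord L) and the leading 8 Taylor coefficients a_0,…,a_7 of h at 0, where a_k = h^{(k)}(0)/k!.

L = 5·Dx - 2·Dx^2 + Dx^3  (order 3).
h: a_k = 0, 0, 2, 4/3, -1/6, -2/5, -19/180, 11/630, …
ICs: h(0) = 0, h′(0) = 0, h′′(0) = 4.

f: a_k = 2, 2, 1, 1/3, 1/12, 1/60, 1/360, 1/2520, …
g: a_k = 0, 2, 0, -4/3, 0, 4/15, 0, -8/315, …
L₀ := L_f ⊗_s L_g (sym. prod.), ord ≤ 2.
h=∫₀ˣh₀: take L = L₀·Dx.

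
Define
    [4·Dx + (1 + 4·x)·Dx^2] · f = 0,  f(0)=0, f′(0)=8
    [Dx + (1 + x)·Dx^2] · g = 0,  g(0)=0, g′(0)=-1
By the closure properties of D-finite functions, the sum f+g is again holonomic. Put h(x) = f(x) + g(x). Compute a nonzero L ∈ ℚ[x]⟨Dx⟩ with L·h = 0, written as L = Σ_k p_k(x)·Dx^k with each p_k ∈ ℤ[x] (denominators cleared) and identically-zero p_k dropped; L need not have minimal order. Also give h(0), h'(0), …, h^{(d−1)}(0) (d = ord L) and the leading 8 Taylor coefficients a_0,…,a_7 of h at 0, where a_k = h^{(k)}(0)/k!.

f: a_k = 0, 8, -16, 128/3, -128, 2048/5, -4096/3, 32768/7, …
g: a_k = 0, -1, 1/2, -1/3, 1/4, -1/5, 1/6, -1/7, …
L₀ := lclm(L_f,L_g); ord L₀ ≤ 2+2.
L = 8·Dx + (10 + 16·x)·Dx^2 + (1 + 5·x + 4·x^2)·Dx^3  (order 3).
h: a_k = 0, 7, -31/2, 127/3, -511/4, 2047/5, -8191/6, 4681, …
ICs: h(0) = 0, h′(0) = 7, h′′(0) = -31.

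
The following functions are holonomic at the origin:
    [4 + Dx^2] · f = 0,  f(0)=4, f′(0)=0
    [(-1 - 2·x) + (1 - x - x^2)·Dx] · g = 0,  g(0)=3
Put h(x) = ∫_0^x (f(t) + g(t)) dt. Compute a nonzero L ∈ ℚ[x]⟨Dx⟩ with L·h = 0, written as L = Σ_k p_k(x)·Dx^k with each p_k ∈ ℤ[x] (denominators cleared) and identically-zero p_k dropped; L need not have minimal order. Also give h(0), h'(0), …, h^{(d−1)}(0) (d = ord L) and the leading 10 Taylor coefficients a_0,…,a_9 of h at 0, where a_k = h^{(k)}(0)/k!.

f: a_k = 4, 0, -8, 0, 8/3, 0, -16/45, 0, 8/315, 0, …
g: a_k = 3, 3, 6, 9, 15, 24, 39, 63, 102, 165, …
Weyl lclm of L_f,L_g ⇒ L₀ (ord ≤ 3).
∫: right-multiply L₀ by Dx.
L = (-44 - 96·x - 32·x^2 - 48·x^3 - 40·x^4 - 16·x^5)·Dx + (16 - 20·x - 8·x^2 + 16·x^3 - 12·x^4 - 24·x^5 - 8·x^6)·Dx^2 + (-11 - 24·x - 8·x^2 - 12·x^3 - 10·x^4 - 4·x^5)·Dx^3 + (4 - 5·x - 2·x^2 + 4·x^3 - 3·x^4 - 6·x^5 - 2·x^6)·Dx^4  (order 4).
h: a_k = 0, 7, 3/2, -2/3, 9/4, 53/15, 4, 1739/315, 63/8, 32138/2835, …
ICs: h(0) = 0, h′(0) = 7, h′′(0) = 3, h′′′(0) = -4.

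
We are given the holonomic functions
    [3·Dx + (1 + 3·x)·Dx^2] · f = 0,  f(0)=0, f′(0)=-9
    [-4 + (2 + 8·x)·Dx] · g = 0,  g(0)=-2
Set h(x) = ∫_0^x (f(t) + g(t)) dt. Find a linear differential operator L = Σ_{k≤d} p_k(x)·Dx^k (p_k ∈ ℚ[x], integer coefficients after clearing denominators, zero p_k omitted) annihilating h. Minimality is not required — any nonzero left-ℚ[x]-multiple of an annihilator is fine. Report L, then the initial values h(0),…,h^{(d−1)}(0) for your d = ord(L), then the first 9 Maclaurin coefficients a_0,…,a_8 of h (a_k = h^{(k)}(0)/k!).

f: a_k = 0, -9, 27/2, -27, 243/4, -729/5, 729/2, -6561/7, 19683/8, …
g: a_k = -2, -4, 4, -8, 20, -56, 168, -528, 1716, …
L₀ := lclm(L_f,L_g); ord L₀ ≤ 2+1.
h=∫₀ˣh₀: take L = L₀·Dx.
L = 36·x·Dx^2 + (6 + 72·x + 180·x^2)·Dx^3 + (1 + 13·x + 54·x^2 + 72·x^3)·Dx^4  (order 4).
h: a_k = 0, -2, -13/2, 35/6, -35/4, 323/20, -1009/30, 1065/14, -10257/56, …
ICs: h(0) = 0, h′(0) = -2, h′′(0) = -13, h′′′(0) = 35.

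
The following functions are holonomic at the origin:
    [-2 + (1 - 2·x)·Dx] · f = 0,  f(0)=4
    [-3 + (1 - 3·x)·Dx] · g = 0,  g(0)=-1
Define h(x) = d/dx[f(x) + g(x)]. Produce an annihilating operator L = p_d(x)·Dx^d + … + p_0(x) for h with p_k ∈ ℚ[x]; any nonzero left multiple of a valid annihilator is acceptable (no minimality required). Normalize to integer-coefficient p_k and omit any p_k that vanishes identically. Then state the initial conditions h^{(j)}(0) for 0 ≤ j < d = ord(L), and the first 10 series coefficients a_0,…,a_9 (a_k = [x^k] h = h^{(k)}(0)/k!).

L = 36 + (-15 + 36·x)·Dx + (1 - 5·x + 6·x^2)·Dx^2  (order 2).
h: a_k = 5, 14, 15, -68, -575, -2838, -11725, -44296, -158715, -549530, …
ICs: h(0) = 5, h′(0) = 14.

f: a_k = 4, 8, 16, 32, 64, 128, 256, 512, 1024, 2048, …
g: a_k = -1, -3, -9, -27, -81, -243, -729, -2187, -6561, -19683, …
L₀ := lclm(L_f,L_g); ord L₀ ≤ 1+1.
Derive L from L₀ (diff closure).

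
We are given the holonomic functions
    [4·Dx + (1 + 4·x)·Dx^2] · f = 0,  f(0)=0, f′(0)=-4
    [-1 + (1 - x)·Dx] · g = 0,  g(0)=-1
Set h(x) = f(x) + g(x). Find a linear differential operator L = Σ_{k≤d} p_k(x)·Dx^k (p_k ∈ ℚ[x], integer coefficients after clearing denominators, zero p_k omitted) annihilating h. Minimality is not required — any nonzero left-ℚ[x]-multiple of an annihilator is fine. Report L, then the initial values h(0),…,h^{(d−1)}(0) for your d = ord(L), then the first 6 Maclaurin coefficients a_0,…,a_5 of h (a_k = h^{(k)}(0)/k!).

L = (-44 - 16·x)·Dx + (13 - 56·x - 32·x^2)·Dx^2 + (3 + 11·x - 6·x^2 - 8·x^3)·Dx^3  (order 3).
h: a_k = -1, -5, 7, -67/3, 63, -1029/5, …
ICs: h(0) = -1, h′(0) = -5, h′′(0) = 14.

f: a_k = 0, -4, 8, -64/3, 64, -1024/5, …
g: a_k = -1, -1, -1, -1, -1, -1, …
Weyl lclm of L_f,L_g ⇒ L₀ (ord ≤ 3).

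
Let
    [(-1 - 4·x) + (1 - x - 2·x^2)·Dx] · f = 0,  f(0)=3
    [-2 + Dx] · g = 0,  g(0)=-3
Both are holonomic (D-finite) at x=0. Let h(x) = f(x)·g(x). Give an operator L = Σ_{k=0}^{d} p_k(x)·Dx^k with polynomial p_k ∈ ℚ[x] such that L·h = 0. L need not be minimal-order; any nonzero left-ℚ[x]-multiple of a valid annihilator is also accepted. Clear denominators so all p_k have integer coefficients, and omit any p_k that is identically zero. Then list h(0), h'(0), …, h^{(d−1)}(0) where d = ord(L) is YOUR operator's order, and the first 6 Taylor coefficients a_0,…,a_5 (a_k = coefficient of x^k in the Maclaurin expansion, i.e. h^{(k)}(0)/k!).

f: a_k = 3, 3, 9, 15, 33, 63, …
g: a_k = -3, -6, -6, -4, -2, -4/5, …
Product ⇒ symmetric product L₀, ord ≤ 1.
L = (3 + 2·x - 4·x^2) + (-1 + x + 2·x^2)·Dx  (order 1).
h: a_k = -9, -27, -63, -129, -261, -2607/5, …
ICs: h(0) = -9.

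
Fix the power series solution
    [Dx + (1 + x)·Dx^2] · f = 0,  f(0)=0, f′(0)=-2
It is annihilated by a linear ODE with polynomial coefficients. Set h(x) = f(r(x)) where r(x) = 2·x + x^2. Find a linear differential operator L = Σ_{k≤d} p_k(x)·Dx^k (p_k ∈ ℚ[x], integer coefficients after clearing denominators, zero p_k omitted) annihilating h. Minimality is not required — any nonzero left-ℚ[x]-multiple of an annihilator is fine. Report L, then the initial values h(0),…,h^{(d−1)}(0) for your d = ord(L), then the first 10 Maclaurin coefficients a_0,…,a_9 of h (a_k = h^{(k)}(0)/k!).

L = Dx + (1 + x)·Dx^2  (order 2).
h: a_k = 0, -4, 2, -4/3, 1, -4/5, 2/3, -4/7, 1/2, -4/9, …
ICs: h(0) = 0, h′(0) = -4.

f: a_k = 0, -2, 1, -2/3, 1/2, -2/5, 1/3, -2/7, 1/4, -2/9, …
L₀ from L_f via x↦r, Dx↦r'^{-1}Dx.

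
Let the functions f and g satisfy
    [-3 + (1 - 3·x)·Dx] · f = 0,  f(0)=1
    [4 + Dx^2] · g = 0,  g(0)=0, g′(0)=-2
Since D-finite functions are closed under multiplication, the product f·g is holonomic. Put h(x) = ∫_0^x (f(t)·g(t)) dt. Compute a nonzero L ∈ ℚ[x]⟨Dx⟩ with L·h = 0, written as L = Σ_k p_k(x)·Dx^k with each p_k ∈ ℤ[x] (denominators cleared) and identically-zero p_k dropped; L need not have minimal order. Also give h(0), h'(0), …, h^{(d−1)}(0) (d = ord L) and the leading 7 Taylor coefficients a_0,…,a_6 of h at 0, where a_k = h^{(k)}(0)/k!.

f: a_k = 1, 3, 9, 27, 81, 243, 729, …
g: a_k = 0, -2, 0, 4/3, 0, -4/15, 0, …
f·g: L₀ = L_f ⊗_s L_g, ord ≤ 1·2.
h=∫h₀ ⇒ L = L₀·Dx.
L = (-4 + 12·x)·Dx + 6·Dx^2 + (-1 + 3·x)·Dx^3  (order 3).
h: a_k = 0, 0, -1, -2, -25/6, -10, -1127/45, …
ICs: h(0) = 0, h′(0) = 0, h′′(0) = -2.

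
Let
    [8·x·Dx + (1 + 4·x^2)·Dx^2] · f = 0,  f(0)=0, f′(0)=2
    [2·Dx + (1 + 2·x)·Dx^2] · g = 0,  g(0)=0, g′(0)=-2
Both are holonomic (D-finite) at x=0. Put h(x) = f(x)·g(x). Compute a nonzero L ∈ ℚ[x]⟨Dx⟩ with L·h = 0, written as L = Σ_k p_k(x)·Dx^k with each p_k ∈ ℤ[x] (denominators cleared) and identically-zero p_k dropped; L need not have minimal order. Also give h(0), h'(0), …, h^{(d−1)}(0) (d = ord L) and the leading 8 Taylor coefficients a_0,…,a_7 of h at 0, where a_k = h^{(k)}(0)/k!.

f: a_k = 0, 2, 0, -8/3, 0, 32/5, 0, -128/7, …
g: a_k = 0, -2, 2, -8/3, 4, -32/5, 32/3, -128/7, …
L₀ := L_f ⊗_s L_g (sym. prod.), ord ≤ 4.
L = (192 + 704·x + 2560·x^2 + 9984·x^3 + 15360·x^4 + 13312·x^5 + 4096·x^7)·Dx + (72 + 992·x + 4928·x^2 + 15488·x^3 + 34816·x^4 + 47616·x^5 + 35840·x^6 + 6144·x^7 + 14336·x^8)·Dx^2 + (24 + 256·x + 1536·x^2 + 4992·x^3 + 11520·x^4 + 19968·x^5 + 24576·x^6 + 18432·x^7 + 6144·x^8 + 8192·x^9)·Dx^3 + (5 + 36·x + 148·x^2 + 448·x^3 + 1056·x^4 + 1920·x^5 + 2688·x^6 + 3072·x^7 + 2304·x^8 + 1024·x^9 + 1024·x^10)·Dx^4  (order 4).
h: a_k = 0, 0, -4, 4, 0, 8/3, -832/45, 352/15, …
ICs: h(0) = 0, h′(0) = 0, h′′(0) = -8, h′′′(0) = 24.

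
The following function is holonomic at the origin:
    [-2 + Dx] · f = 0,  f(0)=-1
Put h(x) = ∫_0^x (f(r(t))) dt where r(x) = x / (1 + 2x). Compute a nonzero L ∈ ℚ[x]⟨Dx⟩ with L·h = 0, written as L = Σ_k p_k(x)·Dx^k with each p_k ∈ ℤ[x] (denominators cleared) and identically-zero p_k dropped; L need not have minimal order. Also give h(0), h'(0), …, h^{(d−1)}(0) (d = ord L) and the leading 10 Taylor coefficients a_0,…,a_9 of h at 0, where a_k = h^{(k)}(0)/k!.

f: a_k = -1, -2, -2, -4/3, -2/3, -4/15, -4/45, -8/315, -2/315, -4/2835, …
f∘r: x↦r, Dx↦Dx/r' in L_f ⇒ L₀.
∫: right-multiply L₀ by Dx.
L = -2·Dx + (1 + 4·x + 4·x^2)·Dx^2  (order 2).
h: a_k = 0, -1, -1, 2/3, -1/3, -2/15, 38/45, -604/315, 1091/315, -15682/2835, …
ICs: h(0) = 0, h′(0) = -1.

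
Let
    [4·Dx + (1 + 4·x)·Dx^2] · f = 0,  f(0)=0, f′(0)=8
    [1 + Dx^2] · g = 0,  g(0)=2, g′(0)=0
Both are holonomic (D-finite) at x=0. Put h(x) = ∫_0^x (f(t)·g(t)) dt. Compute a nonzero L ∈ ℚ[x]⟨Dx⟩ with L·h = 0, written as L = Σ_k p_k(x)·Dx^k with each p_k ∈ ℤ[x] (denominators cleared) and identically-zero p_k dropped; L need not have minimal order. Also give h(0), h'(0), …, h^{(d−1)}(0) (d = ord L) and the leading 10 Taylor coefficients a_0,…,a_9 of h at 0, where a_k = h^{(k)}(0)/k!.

L = (-147 - 144·x - 224·x^2 + 256·x^3 + 256·x^4)·Dx + (-56 - 160·x + 384·x^2 + 512·x^3)·Dx^2 + (-150 - 160·x - 192·x^2 + 512·x^3 + 512·x^4)·Dx^3 + (-56 - 160·x + 384·x^2 + 512·x^3)·Dx^4 + (-3 - 16·x + 32·x^2 + 256·x^3 + 256·x^4)·Dx^5  (order 5).
h: a_k = 0, 0, 8, -32/3, 58/3, -48, 1943/15, -372, 940403/840, -1413598/405, …
ICs: h(0) = 0, h′(0) = 0, h′′(0) = 16, h′′′(0) = -64, h′′′′(0) = 464.

f: a_k = 0, 8, -16, 128/3, -128, 2048/5, -4096/3, 32768/7, -16384, 524288/9, …
g: a_k = 2, 0, -1, 0, 1/12, 0, -1/360, 0, 1/20160, 0, …
L₀ := L_f ⊗_s L_g (sym. prod.), ord ≤ 4.
h=∫₀ˣh₀: take L = L₀·Dx.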